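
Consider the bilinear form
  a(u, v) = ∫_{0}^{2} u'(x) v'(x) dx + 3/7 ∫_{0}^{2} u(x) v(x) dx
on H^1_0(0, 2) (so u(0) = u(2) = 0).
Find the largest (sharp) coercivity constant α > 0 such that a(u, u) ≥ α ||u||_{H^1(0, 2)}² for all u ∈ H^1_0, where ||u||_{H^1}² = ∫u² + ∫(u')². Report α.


α = (12/7 + π^2)/(4 + π^2)

Coercivity of a(·,·) on H^1_0(0, 2) means a(u, u) ≥ α ||u||_{H^1}² for every u ∈ H^1_0.
The interval has length L = 2, and Poincaré/coercivity depend only on L. Here a(u, u) = ∫(u')² + (3/7)·∫u².
Here 0 < c = 3/7 < 1. The condition a(u,u) ≥ α||u||_{H^1}² reads (1−α)∫(u')² ≥ (α−c)∫u². Any admissible α is ≤ 1 (rapidly oscillating u have ∫u²/∫(u')² → 0), and α = 1 would force 0 ≥ (1−c)∫u², impossible since c < 1; so 1−α > 0. By the sharp Poincaré inequality on H^1_0 of an interval of length L, ∫(u')² ≥ (π/L)²∫u² with equality for the first sine mode sin(π(x−x₀)/L) (x₀ the left endpoint), so the inequality holds for all u iff (1−α)(π/L)² ≥ α − c, i.e. α ≤ ((π/L)² + c)/((π/L)² + 1) = (1 + c(L/π)²)/(1 + (L/π)²). With (π/L)² = π^2/4 and c = 3/7, the largest admissible constant is α = ((π/L)² + c)/((π/L)² + 1).
Simplifying, α = (12/7 + π^2)/(4 + π^2).


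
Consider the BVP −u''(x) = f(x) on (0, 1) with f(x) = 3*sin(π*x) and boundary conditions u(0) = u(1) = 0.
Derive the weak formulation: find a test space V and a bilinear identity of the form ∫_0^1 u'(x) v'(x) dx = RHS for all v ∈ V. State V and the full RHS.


V = H^1_0(0, 1) (so v(0) = v(1) = 0); weak form: ∫_0^1 u'v' dx = ∫_0^1 (3*sin(π*x)) v dx for all v ∈ V.

Multiply both sides by a test function v and integrate from 0 to 1:
  ∫_0^1 −u''(x) v(x) dx = ∫_0^1 f(x) v(x) dx.
Integrate the LHS by parts once:
  ∫_0^1 −u'' v dx = −[u'(x) v(x)]_0^1 + ∫_0^1 u'(x) v'(x) dx.
Thus ∫_0^1 u'(x) v'(x) dx = ∫_0^1 f(x) v(x) dx + [u'(x) v(x)]_0^1.
Choose V so that boundary terms are either known or forced to vanish.
u is Dirichlet: u(0) = u(1) = 0. Let V = H^1_0(0, 1); then v(0) = v(1) = 0, and [u' v]_0^1 = 0.
Weak formulation: find u (satisfying any essential BC) such that ∫_0^1 u'(x) v'(x) dx = ∫_0^1 f v dx for all v ∈ V.
Substituting f(x) = 3*sin(π*x), the right-hand side is ∫_0^1 (3*sin(π*x)) v dx.


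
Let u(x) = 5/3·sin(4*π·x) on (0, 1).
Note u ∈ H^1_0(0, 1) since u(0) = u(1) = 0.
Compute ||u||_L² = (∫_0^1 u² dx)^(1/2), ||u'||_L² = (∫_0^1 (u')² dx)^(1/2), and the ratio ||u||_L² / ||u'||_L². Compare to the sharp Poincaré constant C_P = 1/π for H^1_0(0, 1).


||u||_L² / ||u'||_L² = 1/(4*π) < C_P = 1/π.

u(x) = 5/3·sin(4*π·x), so u'(x) = 20*π*cos(4*π*x)/3.
Writing u(x) = A·sin(kπx/L) with A = 5/3 and k = 4, use ∫_0^L sin²(kπx/L) dx = L/2 and ∫_0^L cos²(kπx/L) dx = L/2.
u² = 25/9·sin²(4*π·x) and (u')² = 400*π^2/9·cos²(4*π·x), and each of sin², cos² integrates to L/2 = 1/2 over (0, 1).
∫_0^1 u² dx = 25/18, so ||u||_L² = 5*sqrt(2)/6.
∫_0^1 (u')² dx = 200*π^2/9, so ||u'||_L² = 10*sqrt(2)*π/3.
Ratio ||u||_L² / ||u'||_L² = 1/(4*π).
Sharp Poincaré constant on H^1_0(0, 1) is C_P = L/π = 1/π, achieved by sin(π·x).
This is the k = 4 harmonic; the ratio L/(kπ) is strictly less than C_P = L/π, consistent with the sharp inequality ||u||_L² ≤ C_P ||u'||_L².


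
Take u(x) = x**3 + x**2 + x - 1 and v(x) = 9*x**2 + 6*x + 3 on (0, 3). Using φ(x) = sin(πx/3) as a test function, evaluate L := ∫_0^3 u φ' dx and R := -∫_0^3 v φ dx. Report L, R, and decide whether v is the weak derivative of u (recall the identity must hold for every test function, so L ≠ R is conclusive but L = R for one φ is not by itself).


LHS = -105/π + 324/π^3, RHS = -315/π + 972/π^3. No, v is not the weak derivative of u.

u(x) = x**3 + x**2 + x - 1, classical derivative u'(x) = 3*x**2 + 2*x + 1.
φ(x) = sin(πx/3), so φ'(x) = π*cos(π*x/3)/3.
Note φ(0) = φ(3) = 0, so the boundary term u·φ vanishes.
LHS = ∫_0^3 u(x) φ'(x) dx = ∫_0^3 (π*x^3*cos(π*x/3)/3 + π*x^2*cos(π*x/3)/3 + π*x*cos(π*x/3)/3 - π*cos(π*x/3)/3) dx. Term by term:
  ∫_0^3 -π*cos(π*x/3)/3 dx = 0;  ∫_0^3 π*x*cos(π*x/3)/3 dx = -6/π;  ∫_0^3 π*x^2*cos(π*x/3)/3 dx = -18/π;
  ∫_0^3 π*x^3*cos(π*x/3)/3 dx = -81/π + 324/π^3.
Sum: 0 − 6/π − 18/π + -81/π + 324/π^3 = -105/π + 324/π^3.
So LHS = -105/π + 324/π^3.
∫_0^3 v(x) φ(x) dx = ∫_0^3 (9*x^2*sin(π*x/3) + 6*x*sin(π*x/3) + 3*sin(π*x/3)) dx. Term by term:
  ∫_0^3 3*sin(π*x/3) dx = 18/π;  ∫_0^3 6*x*sin(π*x/3) dx = 54/π;  ∫_0^3 9*x^2*sin(π*x/3) dx = -972/π^3 + 243/π.
Sum: 18/π + 54/π + -972/π^3 + 243/π = -972/π^3 + 315/π.
So RHS = -∫_0^3 v(x) φ(x) dx = -315/π + 972/π^3.
LHS − RHS = -648/π^3 + 210/π ≠ 0, so the identity fails.
(For a valid weak derivative the identity must hold for EVERY test function, in particular this one. The failure shows v is NOT the weak derivative of u.)
Correct weak derivative would be u'(x) = 3*x**2 + 2*x + 1.


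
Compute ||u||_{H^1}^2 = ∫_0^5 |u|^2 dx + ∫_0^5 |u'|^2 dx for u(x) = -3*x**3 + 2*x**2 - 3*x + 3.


||u||_{H^1}^2 = 5081605/42

The H^1 norm (squared) on an interval (0, L) is
  ||u||_{H^1}^2 = ∫_0^L u(x)^2 dx + ∫_0^L u'(x)^2 dx.
Compute u'(x) = -9*x**2 + 4*x - 3.
Then u(x)^2 = 9*x**6 - 12*x**5 + 22*x**4 - 30*x**3 + 21*x**2 - 18*x + 9 and u'(x)^2 = 81*x**4 - 72*x**3 + 70*x**2 - 24*x + 9.
Integrate each monomial from 0 to 5 using ∫_0^5 c·x^n dx = c·5^(n+1)/(n+1):
  ∫_0^5 u(x)^2 dx = ∫_0^5 (9*x^6 - 12*x^5 + 22*x^4 - 30*x^3 + 21*x^2 - 18*x + 9) dx. Term by term:
    ∫_0^5 9*x^6 dx = 703125/7;  ∫_0^5 -12*x^5 dx = -31250;  ∫_0^5 22*x^4 dx = 13750;
    ∫_0^5 -30*x^3 dx = -9375/2;  ∫_0^5 21*x^2 dx = 875;  ∫_0^5 -18*x dx = -225;
    ∫_0^5 9 dx = 45.
  Sum: 703125/7 − 31250 + 13750 − 9375/2 + 875 − 225 + 45 = 1105355/14.
  ∫_0^5 u'(x)^2 dx = ∫_0^5 (81*x^4 - 72*x^3 + 70*x^2 - 24*x + 9) dx. Term by term:
    ∫_0^5 81*x^4 dx = 50625;  ∫_0^5 -72*x^3 dx = -11250;  ∫_0^5 70*x^2 dx = 8750/3;
    ∫_0^5 -24*x dx = -300;  ∫_0^5 9 dx = 45.
  Sum: 50625 − 11250 + 8750/3 − 300 + 45 = 126110/3.
Adding: ||u||_{H^1}^2 = 1105355/14 + 126110/3 = 5081605/42.


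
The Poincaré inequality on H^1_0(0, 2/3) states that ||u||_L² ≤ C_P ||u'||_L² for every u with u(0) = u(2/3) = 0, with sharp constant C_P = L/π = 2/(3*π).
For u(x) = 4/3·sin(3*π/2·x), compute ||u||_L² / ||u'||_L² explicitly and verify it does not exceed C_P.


||u||_L² / ||u'||_L² = 2/(3*π) = C_P.

u(x) = 4/3·sin(3*π/2·x), so u'(x) = 2*π*cos(3*π*x/2).
Writing u(x) = A·sin(kπx/L) with A = 4/3 and k = 1, use ∫_0^L sin²(kπx/L) dx = L/2 and ∫_0^L cos²(kπx/L) dx = L/2.
u² = 16/9·sin²(3*π/2·x) and (u')² = 4*π^2·cos²(3*π/2·x), and each of sin², cos² integrates to L/2 = 1/3 over (0, 2/3).
∫_0^2/3 u² dx = 16/27, so ||u||_L² = 4*sqrt(3)/9.
∫_0^2/3 (u')² dx = 4*π^2/3, so ||u'||_L² = 2*sqrt(3)*π/3.
Ratio ||u||_L² / ||u'||_L² = 2/(3*π).
Sharp Poincaré constant on H^1_0(0, 2/3) is C_P = L/π = 2/(3*π), achieved by sin(3*π/2·x).
This is the k = 1 eigenfunction (up to amplitude), so the ratio equals the sharp Poincaré constant exactly.


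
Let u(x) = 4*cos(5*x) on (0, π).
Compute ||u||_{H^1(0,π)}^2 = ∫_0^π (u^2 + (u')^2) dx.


||u||_{H^1(0,π)}^2 = 208*π

u'(x) = -20*sin(5*x).
Expand u² and (u')² and integrate term by term on (0, π), using: for integers n ≥ 1, ∫_0^π sin²(nx) dx = ∫_0^π cos²(nx) dx = π/2; for n ≠ n', ∫_0^π sin(nx)sin(n'x) dx = ∫_0^π cos(nx)cos(n'x) dx = 0; and by product-to-sum, ∫_0^π sin(nx)cos(n'x) dx = ½∫_0^π [sin((n+n')x) + sin((n−n')x)] dx, which is 0 when n+n' is even and 2n/(n²−n'²) when n+n' is odd (it need not vanish on (0, π)).
  u² squared terms: (4)²·∫cos(5x)² dx = 16·π/2 = 8*π.
  So ∫_0^π u² dx = 8*π.
  (u')² squared terms: (-20)²·∫sin(5x)² dx = 400·π/2 = 200*π.
  So ∫_0^π (u')² dx = 200*π.
||u||_{H^1}^2 = (8*π) + (200*π) = 208*π.


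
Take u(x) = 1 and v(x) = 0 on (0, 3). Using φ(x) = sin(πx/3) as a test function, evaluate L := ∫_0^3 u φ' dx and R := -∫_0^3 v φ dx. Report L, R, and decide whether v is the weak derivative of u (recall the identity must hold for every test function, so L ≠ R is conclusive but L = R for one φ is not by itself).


LHS = 0, RHS = 0. Yes, v = u' weakly.

u(x) = 1, classical derivative u'(x) = 0.
φ(x) = sin(πx/3), so φ'(x) = π*cos(π*x/3)/3.
Note φ(0) = φ(3) = 0, so the boundary term u·φ vanishes.
LHS = ∫_0^3 u(x) φ'(x) dx = ∫_0^3 (π*cos(π*x/3)/3) dx. Term by term:
  ∫_0^3 π*cos(π*x/3)/3 dx = 0.
So LHS = 0.
∫_0^3 v(x) φ(x) dx = ∫_0^3 (0) dx. Term by term:
  ∫_0^3 0 dx = 0.
So RHS = -∫_0^3 v(x) φ(x) dx = 0.
LHS = RHS, so the identity holds for this test φ.
Moreover u is smooth here and v(x) = u'(x) = 0 pointwise, so the identity holds for every test function. Hence v is the weak derivative of u.


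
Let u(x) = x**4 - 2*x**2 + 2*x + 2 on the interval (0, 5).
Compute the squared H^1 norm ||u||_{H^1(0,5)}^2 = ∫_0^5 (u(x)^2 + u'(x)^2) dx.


||u||_{H^1}^2 = 21927095/63

The H^1 norm (squared) on an interval (0, L) is
  ||u||_{H^1}^2 = ∫_0^L u(x)^2 dx + ∫_0^L u'(x)^2 dx.
Compute u'(x) = 4*x**3 - 4*x + 2.
Then u(x)^2 = x**8 - 4*x**6 + 4*x**5 + 8*x**4 - 8*x**3 - 4*x**2 + 8*x + 4 and u'(x)^2 = 16*x**6 - 32*x**4 + 16*x**3 + 16*x**2 - 16*x + 4.
Integrate each monomial from 0 to 5 using ∫_0^5 c·x^n dx = c·5^(n+1)/(n+1):
  ∫_0^5 u(x)^2 dx = ∫_0^5 (x^8 - 4*x^6 + 4*x^5 + 8*x^4 - 8*x^3 - 4*x^2 + 8*x + 4) dx. Term by term:
    ∫_0^5 x^8 dx = 1953125/9;  ∫_0^5 -4*x^6 dx = -312500/7;  ∫_0^5 4*x^5 dx = 31250/3;
    ∫_0^5 8*x^4 dx = 5000;  ∫_0^5 -8*x^3 dx = -1250;  ∫_0^5 -4*x^2 dx = -500/3;
    ∫_0^5 8*x dx = 100;  ∫_0^5 4 dx = 20.
  Sum: 1953125/9 − 312500/7 + 31250/3 + 5000 − 1250 − 500/3 + 100 + 20 = 11748935/63.
  ∫_0^5 u'(x)^2 dx = ∫_0^5 (16*x^6 - 32*x^4 + 16*x^3 + 16*x^2 - 16*x + 4) dx. Term by term:
    ∫_0^5 16*x^6 dx = 1250000/7;  ∫_0^5 -32*x^4 dx = -20000;  ∫_0^5 16*x^3 dx = 2500;
    ∫_0^5 16*x^2 dx = 2000/3;  ∫_0^5 -16*x dx = -200;  ∫_0^5 4 dx = 20.
  Sum: 1250000/7 − 20000 + 2500 + 2000/3 − 200 + 20 = 3392720/21.
Adding: ||u||_{H^1}^2 = 11748935/63 + 3392720/21 = 21927095/63.


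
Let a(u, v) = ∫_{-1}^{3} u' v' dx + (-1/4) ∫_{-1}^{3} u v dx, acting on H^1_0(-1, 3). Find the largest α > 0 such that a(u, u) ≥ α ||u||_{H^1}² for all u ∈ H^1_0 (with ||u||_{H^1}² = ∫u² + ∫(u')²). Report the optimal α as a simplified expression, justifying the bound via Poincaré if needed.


α = (-4 + π^2)/(π^2 + 16)

Coercivity of a(·,·) on H^1_0(-1, 3) means a(u, u) ≥ α ||u||_{H^1}² for every u ∈ H^1_0.
The interval has length L = 4, and Poincaré/coercivity depend only on L. Here a(u, u) = ∫(u')² + (-1/4)·∫u².
Here c = -1/4 < 0 with |c| < (π/L)² = π^2/16, so coercivity still holds. The condition a(u,u) ≥ α||u||_{H^1}² reads (1−α)∫(u')² ≥ (α−c)∫u². Any admissible α is ≤ 1 (rapidly oscillating u have ∫u²/∫(u')² → 0), and α = 1 would force 0 ≥ (1−c)∫u², impossible since c < 1; so 1−α > 0. By the sharp Poincaré inequality on H^1_0 of an interval of length L, ∫(u')² ≥ (π/L)²∫u² with equality for the first sine mode sin(π(x−x₀)/L) (x₀ the left endpoint), so the inequality holds for all u iff (1−α)(π/L)² ≥ α − c, i.e. α ≤ ((π/L)² + c)/((π/L)² + 1) = (1 + c(L/π)²)/(1 + (L/π)²). (Direct route, valid since c ≤ 0: Poincaré gives c∫u² ≥ c(L/π)²∫(u')², so a(u,u) ≥ (1 + c(L/π)²)∫(u')², while ||u||_{H^1}² ≤ (1 + (L/π)²)∫(u')²; dividing yields the same α.) With (π/L)² = π^2/16 and c = -1/4, the largest admissible constant is α = ((π/L)² + c)/((π/L)² + 1).
Simplifying, α = (-4 + π^2)/(π^2 + 16).


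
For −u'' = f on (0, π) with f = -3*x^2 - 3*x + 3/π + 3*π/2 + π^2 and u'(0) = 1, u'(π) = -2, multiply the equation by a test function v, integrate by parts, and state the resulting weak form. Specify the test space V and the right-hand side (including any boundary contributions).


V = H^1(0, π) (v unrestricted at boundary; u is determined up to an additive constant); weak form: ∫_0^π u'v' dx = ∫_0^π (-3*x^2 - 3*x + 3/π + 3*π/2 + π^2) v dx − 2·v(π) − v(0) for all v ∈ V.

Multiply both sides by a test function v and integrate from 0 to π:
  ∫_0^π −u''(x) v(x) dx = ∫_0^π f(x) v(x) dx.
Integrate the LHS by parts once:
  ∫_0^π −u'' v dx = −[u'(x) v(x)]_0^π + ∫_0^π u'(x) v'(x) dx.
Thus ∫_0^π u'(x) v'(x) dx = ∫_0^π f(x) v(x) dx + [u'(x) v(x)]_0^π.
Choose V so that boundary terms are either known or forced to vanish.
u has inhomogeneous Neumann u'(0) = 1, u'(π) = -2. [u' v]_0^π = (-2)·v(π) − (1)·v(0) = − 2·v(π) − v(0). Take V = H^1(0, π); boundary term becomes part of RHS.
Weak formulation: find u (satisfying any essential BC) such that ∫_0^π u'(x) v'(x) dx = ∫_0^π f v dx − 2·v(π) − v(0) for all v ∈ V (Neumann data are natural BCs: they enter the RHS as boundary terms).
Substituting f(x) = -3*x^2 - 3*x + 3/π + 3*π/2 + π^2, the right-hand side is ∫_0^π (-3*x^2 - 3*x + 3/π + 3*π/2 + π^2) v dx − 2·v(π) − v(0).
Compatibility check (pure Neumann): taking v ≡ 1 ∈ V gives 0 = ∫_0^π f dx + (-2) − (1), i.e. ∫_0^π f dx must equal u'(0) − u'(π) = 3. Indeed ∫_0^π (-3*x^2 - 3*x + 3/π + 3*π/2 + π^2) dx = 3, so the data are compatible. The solution is then unique only up to an additive constant (fix it e.g. by requiring ∫_0^π u dx = 0).


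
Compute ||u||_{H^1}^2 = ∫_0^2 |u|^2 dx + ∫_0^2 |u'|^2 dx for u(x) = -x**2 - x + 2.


||u||_{H^1}^2 = 406/15

The H^1 norm (squared) on an interval (0, L) is
  ||u||_{H^1}^2 = ∫_0^L u(x)^2 dx + ∫_0^L u'(x)^2 dx.
Compute u'(x) = -2*x - 1.
Then u(x)^2 = x**4 + 2*x**3 - 3*x**2 - 4*x + 4 and u'(x)^2 = 4*x**2 + 4*x + 1.
Integrate each monomial from 0 to 2 using ∫_0^2 c·x^n dx = c·2^(n+1)/(n+1):
  ∫_0^2 u(x)^2 dx = ∫_0^2 (x^4 + 2*x^3 - 3*x^2 - 4*x + 4) dx. Term by term:
    ∫_0^2 x^4 dx = 32/5;  ∫_0^2 2*x^3 dx = 8;  ∫_0^2 -3*x^2 dx = -8;
    ∫_0^2 -4*x dx = -8;  ∫_0^2 4 dx = 8.
  Sum: 32/5 + 8 − 8 − 8 + 8 = 32/5.
  ∫_0^2 u'(x)^2 dx = ∫_0^2 (4*x^2 + 4*x + 1) dx. Term by term:
    ∫_0^2 4*x^2 dx = 32/3;  ∫_0^2 4*x dx = 8;  ∫_0^2 1 dx = 2.
  Sum: 32/3 + 8 + 2 = 62/3.
Adding: ||u||_{H^1}^2 = 32/5 + 62/3 = 406/15.


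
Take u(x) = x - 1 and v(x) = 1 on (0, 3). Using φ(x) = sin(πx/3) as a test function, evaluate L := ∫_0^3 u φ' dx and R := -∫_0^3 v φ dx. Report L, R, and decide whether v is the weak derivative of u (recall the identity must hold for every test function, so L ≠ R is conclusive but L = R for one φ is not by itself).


LHS = -6/π, RHS = -6/π. Yes, v = u' weakly.

u(x) = x - 1, classical derivative u'(x) = 1.
φ(x) = sin(πx/3), so φ'(x) = π*cos(π*x/3)/3.
Note φ(0) = φ(3) = 0, so the boundary term u·φ vanishes.
LHS = ∫_0^3 u(x) φ'(x) dx = ∫_0^3 (π*x*cos(π*x/3)/3 - π*cos(π*x/3)/3) dx. Term by term:
  ∫_0^3 -π*cos(π*x/3)/3 dx = 0;  ∫_0^3 π*x*cos(π*x/3)/3 dx = -6/π.
Sum: 0 − 6/π = -6/π.
So LHS = -6/π.
∫_0^3 v(x) φ(x) dx = ∫_0^3 (sin(π*x/3)) dx. Term by term:
  ∫_0^3 sin(π*x/3) dx = 6/π.
So RHS = -∫_0^3 v(x) φ(x) dx = -6/π.
LHS = RHS, so the identity holds for this test φ.
Moreover u is smooth here and v(x) = u'(x) = 1 pointwise, so the identity holds for every test function. Hence v is the weak derivative of u.


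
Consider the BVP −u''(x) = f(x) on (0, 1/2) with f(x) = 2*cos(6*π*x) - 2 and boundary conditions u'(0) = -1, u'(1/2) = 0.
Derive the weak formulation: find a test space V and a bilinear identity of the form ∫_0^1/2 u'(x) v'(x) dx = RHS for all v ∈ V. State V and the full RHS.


V = H^1(0, 1/2) (v unrestricted at boundary; u is determined up to an additive constant); weak form: ∫_0^1/2 u'v' dx = ∫_0^1/2 (2*cos(6*π*x) - 2) v dx + v(0) for all v ∈ V.

Multiply both sides by a test function v and integrate from 0 to 1/2:
  ∫_0^1/2 −u''(x) v(x) dx = ∫_0^1/2 f(x) v(x) dx.
Integrate the LHS by parts once:
  ∫_0^1/2 −u'' v dx = −[u'(x) v(x)]_0^1/2 + ∫_0^1/2 u'(x) v'(x) dx.
Thus ∫_0^1/2 u'(x) v'(x) dx = ∫_0^1/2 f(x) v(x) dx + [u'(x) v(x)]_0^1/2.
Choose V so that boundary terms are either known or forced to vanish.
u has inhomogeneous Neumann u'(0) = -1, u'(1/2) = 0. [u' v]_0^1/2 = (0)·v(1/2) − (-1)·v(0) = v(0). Take V = H^1(0, 1/2); boundary term becomes part of RHS.
Weak formulation: find u (satisfying any essential BC) such that ∫_0^1/2 u'(x) v'(x) dx = ∫_0^1/2 f v dx + v(0) for all v ∈ V (Neumann data are natural BCs: they enter the RHS as boundary terms).
Substituting f(x) = 2*cos(6*π*x) - 2, the right-hand side is ∫_0^1/2 (2*cos(6*π*x) - 2) v dx + v(0).
Compatibility check (pure Neumann): taking v ≡ 1 ∈ V gives 0 = ∫_0^1/2 f dx + (0) − (-1), i.e. ∫_0^1/2 f dx must equal u'(0) − u'(1/2) = -1. Indeed ∫_0^1/2 (2*cos(6*π*x) - 2) dx = -1, so the data are compatible. The solution is then unique only up to an additive constant (fix it e.g. by requiring ∫_0^1/2 u dx = 0).


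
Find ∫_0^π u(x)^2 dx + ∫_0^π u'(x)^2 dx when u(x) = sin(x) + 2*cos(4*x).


||u||_{H^1(0,π)}^2 = -136/15 + 35*π

u'(x) = -8*sin(4*x) + cos(x).
Expand u² and (u')² and integrate term by term on (0, π), using: for integers n ≥ 1, ∫_0^π sin²(nx) dx = ∫_0^π cos²(nx) dx = π/2; for n ≠ n', ∫_0^π sin(nx)sin(n'x) dx = ∫_0^π cos(nx)cos(n'x) dx = 0; and by product-to-sum, ∫_0^π sin(nx)cos(n'x) dx = ½∫_0^π [sin((n+n')x) + sin((n−n')x)] dx, which is 0 when n+n' is even and 2n/(n²−n'²) when n+n' is odd (it need not vanish on (0, π)).
  u² squared terms: (2)²·∫cos(4x)² dx = 4·π/2 = 2*π;  (1)²·∫sin(x)² dx = 1·π/2 = π/2.
  u² cross terms: 2·(2)·(1)·∫cos(4x)·sin(x) dx = 4·(-2/15) = -8/15.
  So ∫_0^π u² dx = 2*π + π/2 − 8/15 = -8/15 + 5*π/2.
  (u')² squared terms: (-8)²·∫sin(4x)² dx = 64·π/2 = 32*π;  (1)²·∫cos(x)² dx = 1·π/2 = π/2.
  (u')² cross terms: 2·(-8)·(1)·∫sin(4x)·cos(x) dx = -16·(8/15) = -128/15.
  So ∫_0^π (u')² dx = 32*π + π/2 − 128/15 = -128/15 + 65*π/2.
||u||_{H^1}^2 = (-8/15 + 5*π/2) + (-128/15 + 65*π/2) = -136/15 + 35*π.


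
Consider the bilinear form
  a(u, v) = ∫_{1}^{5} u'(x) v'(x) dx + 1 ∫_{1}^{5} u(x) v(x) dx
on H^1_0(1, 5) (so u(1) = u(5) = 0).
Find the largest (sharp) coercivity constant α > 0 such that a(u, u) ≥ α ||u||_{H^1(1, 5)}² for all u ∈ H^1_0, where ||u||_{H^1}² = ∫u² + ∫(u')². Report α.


α = 1

Coercivity of a(·,·) on H^1_0(1, 5) means a(u, u) ≥ α ||u||_{H^1}² for every u ∈ H^1_0.
The interval has length L = 4, and Poincaré/coercivity depend only on L. Here a(u, u) = ∫(u')² + (1)·∫u².
Here c = 1 ≥ 1, so a(u,u) = ∫(u')² + c∫u² ≥ ∫(u')² + ∫u² = ||u||_{H^1}², i.e. α = 1 works. No larger α is possible: a(u,u) ≥ α||u||_{H^1}² means (1−α)∫(u')² ≥ (α−c)∫u², and for the modes u_n = sin(nπ(x−x₀)/L) (x₀ the left endpoint) one has ∫u_n²/∫(u_n')² = (L/(nπ))² → 0, so a(u_n,u_n)/||u_n||_{H^1}² → 1. Hence the optimal constant is α = 1.
Therefore α = 1.


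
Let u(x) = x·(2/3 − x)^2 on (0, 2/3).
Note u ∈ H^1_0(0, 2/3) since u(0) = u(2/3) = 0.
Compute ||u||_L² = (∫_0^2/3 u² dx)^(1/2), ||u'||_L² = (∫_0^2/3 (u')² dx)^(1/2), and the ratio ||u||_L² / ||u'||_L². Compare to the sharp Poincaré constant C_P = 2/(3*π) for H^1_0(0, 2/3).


||u||_L² / ||u'||_L² = sqrt(14)/21 < C_P = 2/(3*π).

u(x) = x·(2/3 − x)^2, so u'(x) = (3*x - 2)*(9*x - 2)/9.
u(x) = x·(2/3 − x)^2 vanishes at x = 0 and x = 2/3, so u ∈ H^1_0(0, 2/3). Differentiate via the product rule and integrate the resulting polynomials term by term.
  ∫_0^2/3 u² dx = ∫_0^2/3 (x^6 - 8*x^5/3 + 8*x^4/3 - 32*x^3/27 + 16*x^2/81) dx. Term by term:
    ∫_0^2/3 x^6 dx = 128/15309;  ∫_0^2/3 -8*x^5/3 dx = -256/6561;  ∫_0^2/3 8*x^4/3 dx = 256/3645;
    ∫_0^2/3 -32*x^3/27 dx = -128/2187;  ∫_0^2/3 16*x^2/81 dx = 128/6561.
  Sum: 128/15309 − 256/6561 + 256/3645 − 128/2187 + 128/6561 = 128/229635.
  ∫_0^2/3 (u')² dx = ∫_0^2/3 (9*x^4 - 16*x^3 + 88*x^2/9 - 64*x/27 + 16/81) dx. Term by term:
    ∫_0^2/3 9*x^4 dx = 32/135;  ∫_0^2/3 -16*x^3 dx = -64/81;  ∫_0^2/3 88*x^2/9 dx = 704/729;
    ∫_0^2/3 -64*x/27 dx = -128/243;  ∫_0^2/3 16/81 dx = 32/243.
  Sum: 32/135 − 64/81 + 704/729 − 128/243 + 32/243 = 64/3645.
∫_0^2/3 u² dx = 128/229635, so ||u||_L² = 8*sqrt(70)/2835.
∫_0^2/3 (u')² dx = 64/3645, so ||u'||_L² = 8*sqrt(5)/135.
Ratio ||u||_L² / ||u'||_L² = sqrt(14)/21.
Sharp Poincaré constant on H^1_0(0, 2/3) is C_P = L/π = 2/(3*π), achieved by sin(3*π/2·x).
A polynomial bump cannot attain the sharp Poincaré constant (only the first sine eigenfunction does), so the ratio is strictly less than C_P, consistent with ||u||_L² ≤ C_P ||u'||_L².


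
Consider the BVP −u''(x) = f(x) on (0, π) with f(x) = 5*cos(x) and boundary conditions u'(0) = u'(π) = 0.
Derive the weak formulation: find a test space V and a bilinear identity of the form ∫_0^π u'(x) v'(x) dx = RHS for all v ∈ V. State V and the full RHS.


V = H^1(0, π) (no boundary constraint on v; u is determined up to an additive constant); weak form: ∫_0^π u'v' dx = ∫_0^π (5*cos(x)) v dx for all v ∈ V.

Multiply both sides by a test function v and integrate from 0 to π:
  ∫_0^π −u''(x) v(x) dx = ∫_0^π f(x) v(x) dx.
Integrate the LHS by parts once:
  ∫_0^π −u'' v dx = −[u'(x) v(x)]_0^π + ∫_0^π u'(x) v'(x) dx.
Thus ∫_0^π u'(x) v'(x) dx = ∫_0^π f(x) v(x) dx + [u'(x) v(x)]_0^π.
Choose V so that boundary terms are either known or forced to vanish.
u has homogeneous Neumann: u'(0) = u'(π) = 0. So [u' v]_0^π = 0·v(π) − 0·v(0) = 0 for any v; take V = H^1(0, π).
Weak formulation: find u (satisfying any essential BC) such that ∫_0^π u'(x) v'(x) dx = ∫_0^π f v dx for all v ∈ V (homogeneous Neumann, so boundary terms vanish).
Substituting f(x) = 5*cos(x), the right-hand side is ∫_0^π (5*cos(x)) v dx.
Compatibility check (pure Neumann): taking v ≡ 1 ∈ V gives 0 = ∫_0^π f dx + (0) − (0), i.e. ∫_0^π f dx must equal u'(0) − u'(π) = 0. Indeed ∫_0^π (5*cos(x)) dx = 0, so the data are compatible. The solution is then unique only up to an additive constant (fix it e.g. by requiring ∫_0^π u dx = 0).


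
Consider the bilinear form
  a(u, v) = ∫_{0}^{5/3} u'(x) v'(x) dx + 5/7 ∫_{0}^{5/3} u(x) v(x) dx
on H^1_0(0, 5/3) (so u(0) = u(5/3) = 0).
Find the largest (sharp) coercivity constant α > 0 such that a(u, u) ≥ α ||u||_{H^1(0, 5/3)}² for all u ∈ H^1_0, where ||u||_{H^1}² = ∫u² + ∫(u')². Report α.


α = (125 + 63*π^2)/(7*(25 + 9*π^2))

Coercivity of a(·,·) on H^1_0(0, 5/3) means a(u, u) ≥ α ||u||_{H^1}² for every u ∈ H^1_0.
The interval has length L = 5/3, and Poincaré/coercivity depend only on L. Here a(u, u) = ∫(u')² + (5/7)·∫u².
Here 0 < c = 5/7 < 1. The condition a(u,u) ≥ α||u||_{H^1}² reads (1−α)∫(u')² ≥ (α−c)∫u². Any admissible α is ≤ 1 (rapidly oscillating u have ∫u²/∫(u')² → 0), and α = 1 would force 0 ≥ (1−c)∫u², impossible since c < 1; so 1−α > 0. By the sharp Poincaré inequality on H^1_0 of an interval of length L, ∫(u')² ≥ (π/L)²∫u² with equality for the first sine mode sin(π(x−x₀)/L) (x₀ the left endpoint), so the inequality holds for all u iff (1−α)(π/L)² ≥ α − c, i.e. α ≤ ((π/L)² + c)/((π/L)² + 1) = (1 + c(L/π)²)/(1 + (L/π)²). With (π/L)² = 9*π^2/25 and c = 5/7, the largest admissible constant is α = ((π/L)² + c)/((π/L)² + 1).
Simplifying, α = (125 + 63*π^2)/(7*(25 + 9*π^2)).


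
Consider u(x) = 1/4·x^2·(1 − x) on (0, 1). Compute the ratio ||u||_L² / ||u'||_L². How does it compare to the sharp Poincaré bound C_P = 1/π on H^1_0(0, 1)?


||u||_L² / ||u'||_L² = sqrt(14)/14 < C_P = 1/π.

u(x) = 1/4·x^2·(1 − x), so u'(x) = x*(2 - 3*x)/4.
u(x) = 1/4·x^2·(1 − x) vanishes at x = 0 and x = 1, so u ∈ H^1_0(0, 1). Differentiate via the product rule and integrate the resulting polynomials term by term.
  ∫_0^1 u² dx = ∫_0^1 (x^6/16 - x^5/8 + x^4/16) dx. Term by term:
    ∫_0^1 x^6/16 dx = 1/112;  ∫_0^1 -x^5/8 dx = -1/48;  ∫_0^1 x^4/16 dx = 1/80.
  Sum: 1/112 − 1/48 + 1/80 = 1/1680.
  ∫_0^1 (u')² dx = ∫_0^1 (9*x^4/16 - 3*x^3/4 + x^2/4) dx. Term by term:
    ∫_0^1 9*x^4/16 dx = 9/80;  ∫_0^1 -3*x^3/4 dx = -3/16;  ∫_0^1 x^2/4 dx = 1/12.
  Sum: 9/80 − 3/16 + 1/12 = 1/120.
∫_0^1 u² dx = 1/1680, so ||u||_L² = sqrt(105)/420.
∫_0^1 (u')² dx = 1/120, so ||u'||_L² = sqrt(30)/60.
Ratio ||u||_L² / ||u'||_L² = sqrt(14)/14.
Sharp Poincaré constant on H^1_0(0, 1) is C_P = L/π = 1/π, achieved by sin(π·x).
A polynomial bump cannot attain the sharp Poincaré constant (only the first sine eigenfunction does), so the ratio is strictly less than C_P, consistent with ||u||_L² ≤ C_P ||u'||_L².


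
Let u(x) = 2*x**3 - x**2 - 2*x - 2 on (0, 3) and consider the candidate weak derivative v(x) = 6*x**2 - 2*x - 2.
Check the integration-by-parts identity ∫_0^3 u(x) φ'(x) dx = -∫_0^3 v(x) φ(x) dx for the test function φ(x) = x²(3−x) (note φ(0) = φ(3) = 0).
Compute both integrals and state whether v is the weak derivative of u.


LHS = -108, RHS = -108. Yes, v = u' weakly.

u(x) = 2*x**3 - x**2 - 2*x - 2, classical derivative u'(x) = 6*x**2 - 2*x - 2.
φ(x) = x²(3−x), so φ'(x) = 3*x*(2 - x).
Note φ(0) = φ(3) = 0, so the boundary term u·φ vanishes.
LHS = ∫_0^3 u(x) φ'(x) dx = ∫_0^3 (-6*x^5 + 15*x^4 - 6*x^2 - 12*x) dx. Term by term:
  ∫_0^3 -6*x^5 dx = -729;  ∫_0^3 15*x^4 dx = 729;  ∫_0^3 -6*x^2 dx = -54;
  ∫_0^3 -12*x dx = -54.
Sum: -729 + 729 − 54 − 54 = -108.
So LHS = -108.
∫_0^3 v(x) φ(x) dx = ∫_0^3 (-6*x^5 + 20*x^4 - 4*x^3 - 6*x^2) dx. Term by term:
  ∫_0^3 -6*x^5 dx = -729;  ∫_0^3 20*x^4 dx = 972;  ∫_0^3 -4*x^3 dx = -81;
  ∫_0^3 -6*x^2 dx = -54.
Sum: -729 + 972 − 81 − 54 = 108.
So RHS = -∫_0^3 v(x) φ(x) dx = -108.
LHS = RHS, so the identity holds for this test φ.
Moreover u is smooth here and v(x) = u'(x) = 6*x**2 - 2*x - 2 pointwise, so the identity holds for every test function. Hence v is the weak derivative of u.


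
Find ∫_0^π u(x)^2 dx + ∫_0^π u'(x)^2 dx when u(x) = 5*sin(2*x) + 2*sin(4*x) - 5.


||u||_{H^1(0,π)}^2 = 243*π/2

u'(x) = 10*cos(2*x) + 8*cos(4*x).
Expand u² and (u')² and integrate term by term on (0, π), using: for integers n ≥ 1, ∫_0^π sin²(nx) dx = ∫_0^π cos²(nx) dx = π/2; for n ≠ n', ∫_0^π sin(nx)sin(n'x) dx = ∫_0^π cos(nx)cos(n'x) dx = 0; and by product-to-sum, ∫_0^π sin(nx)cos(n'x) dx = ½∫_0^π [sin((n+n')x) + sin((n−n')x)] dx, which is 0 when n+n' is even and 2n/(n²−n'²) when n+n' is odd (it need not vanish on (0, π)). For the constant mode: ∫_0^π 1 dx = π, ∫_0^π cos(nx) dx = 0, ∫_0^π sin(nx) dx = (1−(−1)^n)/n.
  u² squared terms: (-5)²·∫1 dx = 25·π = 25*π;  (2)²·∫sin(4x)² dx = 4·π/2 = 2*π;  (5)²·∫sin(2x)² dx = 25·π/2 = 25*π/2.
  u² cross terms: 2·(-5)·(2)·∫1·sin(4x) dx = -20·(0) = 0;  2·(-5)·(5)·∫1·sin(2x) dx = -50·(0) = 0;  2·(2)·(5)·∫sin(4x)·sin(2x) dx = 20·(0) = 0.
  So ∫_0^π u² dx = 25*π + 2*π + 25*π/2 + 0 + 0 + 0 = 79*π/2.
  (u')² squared terms: (8)²·∫cos(4x)² dx = 64·π/2 = 32*π;  (10)²·∫cos(2x)² dx = 100·π/2 = 50*π.
  (u')² cross terms: 2·(8)·(10)·∫cos(4x)·cos(2x) dx = 160·(0) = 0.
  So ∫_0^π (u')² dx = 32*π + 50*π + 0 = 82*π.
||u||_{H^1}^2 = (79*π/2) + (82*π) = 243*π/2.


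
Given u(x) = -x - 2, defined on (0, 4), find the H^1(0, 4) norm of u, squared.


||u||_{H^1}^2 = 220/3

The H^1 norm (squared) on an interval (0, L) is
  ||u||_{H^1}^2 = ∫_0^L u(x)^2 dx + ∫_0^L u'(x)^2 dx.
Compute u'(x) = -1.
Then u(x)^2 = x**2 + 4*x + 4 and u'(x)^2 = 1.
Integrate each monomial from 0 to 4 using ∫_0^4 c·x^n dx = c·4^(n+1)/(n+1):
  ∫_0^4 u(x)^2 dx = ∫_0^4 (x^2 + 4*x + 4) dx. Term by term:
    ∫_0^4 x^2 dx = 64/3;  ∫_0^4 4*x dx = 32;  ∫_0^4 4 dx = 16.
  Sum: 64/3 + 32 + 16 = 208/3.
  ∫_0^4 u'(x)^2 dx = ∫_0^4 (1) dx. Term by term:
    ∫_0^4 1 dx = 4.
Adding: ||u||_{H^1}^2 = 208/3 + 4 = 220/3.


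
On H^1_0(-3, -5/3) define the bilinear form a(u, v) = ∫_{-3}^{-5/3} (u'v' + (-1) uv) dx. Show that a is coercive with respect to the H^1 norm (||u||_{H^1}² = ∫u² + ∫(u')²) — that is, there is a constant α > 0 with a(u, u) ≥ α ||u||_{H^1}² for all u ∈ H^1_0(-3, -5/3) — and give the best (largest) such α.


α = (-16 + 9*π^2)/(16 + 9*π^2)

Coercivity of a(·,·) on H^1_0(-3, -5/3) means a(u, u) ≥ α ||u||_{H^1}² for every u ∈ H^1_0.
The interval has length L = 4/3, and Poincaré/coercivity depend only on L. Here a(u, u) = ∫(u')² + (-1)·∫u².
Here c = -1 < 0 with |c| < (π/L)² = 9*π^2/16, so coercivity still holds. The condition a(u,u) ≥ α||u||_{H^1}² reads (1−α)∫(u')² ≥ (α−c)∫u². Any admissible α is ≤ 1 (rapidly oscillating u have ∫u²/∫(u')² → 0), and α = 1 would force 0 ≥ (1−c)∫u², impossible since c < 1; so 1−α > 0. By the sharp Poincaré inequality on H^1_0 of an interval of length L, ∫(u')² ≥ (π/L)²∫u² with equality for the first sine mode sin(π(x−x₀)/L) (x₀ the left endpoint), so the inequality holds for all u iff (1−α)(π/L)² ≥ α − c, i.e. α ≤ ((π/L)² + c)/((π/L)² + 1) = (1 + c(L/π)²)/(1 + (L/π)²). (Direct route, valid since c ≤ 0: Poincaré gives c∫u² ≥ c(L/π)²∫(u')², so a(u,u) ≥ (1 + c(L/π)²)∫(u')², while ||u||_{H^1}² ≤ (1 + (L/π)²)∫(u')²; dividing yields the same α.) With (π/L)² = 9*π^2/16 and c = -1, the largest admissible constant is α = ((π/L)² + c)/((π/L)² + 1).
Simplifying, α = (-16 + 9*π^2)/(16 + 9*π^2).


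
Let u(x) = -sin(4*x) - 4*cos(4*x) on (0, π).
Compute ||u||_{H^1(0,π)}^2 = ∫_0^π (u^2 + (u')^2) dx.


||u||_{H^1(0,π)}^2 = 289*π/2

u'(x) = 16*sin(4*x) - 4*cos(4*x).
Expand u² and (u')² and integrate term by term on (0, π), using: for integers n ≥ 1, ∫_0^π sin²(nx) dx = ∫_0^π cos²(nx) dx = π/2; for n ≠ n', ∫_0^π sin(nx)sin(n'x) dx = ∫_0^π cos(nx)cos(n'x) dx = 0; and by product-to-sum, ∫_0^π sin(nx)cos(n'x) dx = ½∫_0^π [sin((n+n')x) + sin((n−n')x)] dx, which is 0 when n+n' is even and 2n/(n²−n'²) when n+n' is odd (it need not vanish on (0, π)).
  u² squared terms: (-1)²·∫sin(4x)² dx = 1·π/2 = π/2;  (-4)²·∫cos(4x)² dx = 16·π/2 = 8*π.
  u² cross terms: 2·(-1)·(-4)·∫sin(4x)·cos(4x) dx = 8·(0) = 0.
  So ∫_0^π u² dx = π/2 + 8*π + 0 = 17*π/2.
  (u')² squared terms: (-4)²·∫cos(4x)² dx = 16·π/2 = 8*π;  (16)²·∫sin(4x)² dx = 256·π/2 = 128*π.
  (u')² cross terms: 2·(-4)·(16)·∫cos(4x)·sin(4x) dx = -128·(0) = 0.
  So ∫_0^π (u')² dx = 8*π + 128*π + 0 = 136*π.
||u||_{H^1}^2 = (17*π/2) + (136*π) = 289*π/2.


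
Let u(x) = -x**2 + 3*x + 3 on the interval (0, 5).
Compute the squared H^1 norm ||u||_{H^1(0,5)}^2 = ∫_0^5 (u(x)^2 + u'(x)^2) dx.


||u||_{H^1}^2 = 865/6

The H^1 norm (squared) on an interval (0, L) is
  ||u||_{H^1}^2 = ∫_0^L u(x)^2 dx + ∫_0^L u'(x)^2 dx.
Compute u'(x) = 3 - 2*x.
Then u(x)^2 = x**4 - 6*x**3 + 3*x**2 + 18*x + 9 and u'(x)^2 = 4*x**2 - 12*x + 9.
Integrate each monomial from 0 to 5 using ∫_0^5 c·x^n dx = c·5^(n+1)/(n+1):
  ∫_0^5 u(x)^2 dx = ∫_0^5 (x^4 - 6*x^3 + 3*x^2 + 18*x + 9) dx. Term by term:
    ∫_0^5 x^4 dx = 625;  ∫_0^5 -6*x^3 dx = -1875/2;  ∫_0^5 3*x^2 dx = 125;
    ∫_0^5 18*x dx = 225;  ∫_0^5 9 dx = 45.
  Sum: 625 − 1875/2 + 125 + 225 + 45 = 165/2.
  ∫_0^5 u'(x)^2 dx = ∫_0^5 (4*x^2 - 12*x + 9) dx. Term by term:
    ∫_0^5 4*x^2 dx = 500/3;  ∫_0^5 -12*x dx = -150;  ∫_0^5 9 dx = 45.
  Sum: 500/3 − 150 + 45 = 185/3.
Adding: ||u||_{H^1}^2 = 165/2 + 185/3 = 865/6.


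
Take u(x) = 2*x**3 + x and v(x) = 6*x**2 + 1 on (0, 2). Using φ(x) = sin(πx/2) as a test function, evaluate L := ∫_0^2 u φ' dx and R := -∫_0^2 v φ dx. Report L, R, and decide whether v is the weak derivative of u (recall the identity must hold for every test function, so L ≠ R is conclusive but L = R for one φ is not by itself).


LHS = -52/π + 192/π^3, RHS = -52/π + 192/π^3. Yes, v = u' weakly.

u(x) = 2*x**3 + x, classical derivative u'(x) = 6*x**2 + 1.
φ(x) = sin(πx/2), so φ'(x) = π*cos(π*x/2)/2.
Note φ(0) = φ(2) = 0, so the boundary term u·φ vanishes.
LHS = ∫_0^2 u(x) φ'(x) dx = ∫_0^2 (π*x^3*cos(π*x/2) + π*x*cos(π*x/2)/2) dx. Term by term:
  ∫_0^2 π*x^3*cos(π*x/2) dx = -48/π + 192/π^3;  ∫_0^2 π*x*cos(π*x/2)/2 dx = -4/π.
Sum: -48/π + 192/π^3 − 4/π = -52/π + 192/π^3.
So LHS = -52/π + 192/π^3.
∫_0^2 v(x) φ(x) dx = ∫_0^2 (6*x^2*sin(π*x/2) + sin(π*x/2)) dx. Term by term:
  ∫_0^2 6*x^2*sin(π*x/2) dx = -192/π^3 + 48/π;  ∫_0^2 sin(π*x/2) dx = 4/π.
Sum: -192/π^3 + 48/π + 4/π = -192/π^3 + 52/π.
So RHS = -∫_0^2 v(x) φ(x) dx = -52/π + 192/π^3.
LHS = RHS, so the identity holds for this test φ.
Moreover u is smooth here and v(x) = u'(x) = 6*x**2 + 1 pointwise, so the identity holds for every test function. Hence v is the weak derivative of u.


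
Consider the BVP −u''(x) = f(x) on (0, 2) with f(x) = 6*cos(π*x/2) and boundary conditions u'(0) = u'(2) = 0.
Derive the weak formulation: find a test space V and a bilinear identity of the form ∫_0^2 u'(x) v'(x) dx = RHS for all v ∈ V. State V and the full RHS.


V = H^1(0, 2) (no boundary constraint on v; u is determined up to an additive constant); weak form: ∫_0^2 u'v' dx = ∫_0^2 (6*cos(π*x/2)) v dx for all v ∈ V.

Multiply both sides by a test function v and integrate from 0 to 2:
  ∫_0^2 −u''(x) v(x) dx = ∫_0^2 f(x) v(x) dx.
Integrate the LHS by parts once:
  ∫_0^2 −u'' v dx = −[u'(x) v(x)]_0^2 + ∫_0^2 u'(x) v'(x) dx.
Thus ∫_0^2 u'(x) v'(x) dx = ∫_0^2 f(x) v(x) dx + [u'(x) v(x)]_0^2.
Choose V so that boundary terms are either known or forced to vanish.
u has homogeneous Neumann: u'(0) = u'(2) = 0. So [u' v]_0^2 = 0·v(2) − 0·v(0) = 0 for any v; take V = H^1(0, 2).
Weak formulation: find u (satisfying any essential BC) such that ∫_0^2 u'(x) v'(x) dx = ∫_0^2 f v dx for all v ∈ V (homogeneous Neumann, so boundary terms vanish).
Substituting f(x) = 6*cos(π*x/2), the right-hand side is ∫_0^2 (6*cos(π*x/2)) v dx.
Compatibility check (pure Neumann): taking v ≡ 1 ∈ V gives 0 = ∫_0^2 f dx + (0) − (0), i.e. ∫_0^2 f dx must equal u'(0) − u'(2) = 0. Indeed ∫_0^2 (6*cos(π*x/2)) dx = 0, so the data are compatible. The solution is then unique only up to an additive constant (fix it e.g. by requiring ∫_0^2 u dx = 0).


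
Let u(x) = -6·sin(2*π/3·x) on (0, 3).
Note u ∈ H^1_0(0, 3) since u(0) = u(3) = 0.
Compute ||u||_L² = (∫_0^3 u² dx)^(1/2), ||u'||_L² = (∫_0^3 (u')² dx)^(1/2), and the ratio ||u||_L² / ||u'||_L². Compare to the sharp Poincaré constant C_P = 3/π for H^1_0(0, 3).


||u||_L² / ||u'||_L² = 3/(2*π) < C_P = 3/π.

u(x) = -6·sin(2*π/3·x), so u'(x) = -4*π*cos(2*π*x/3).
Writing u(x) = A·sin(kπx/L) with A = -6 and k = 2, use ∫_0^L sin²(kπx/L) dx = L/2 and ∫_0^L cos²(kπx/L) dx = L/2.
u² = 36·sin²(2*π/3·x) and (u')² = 16*π^2·cos²(2*π/3·x), and each of sin², cos² integrates to L/2 = 3/2 over (0, 3).
∫_0^3 u² dx = 54, so ||u||_L² = 3*sqrt(6).
∫_0^3 (u')² dx = 24*π^2, so ||u'||_L² = 2*sqrt(6)*π.
Ratio ||u||_L² / ||u'||_L² = 3/(2*π).
Sharp Poincaré constant on H^1_0(0, 3) is C_P = L/π = 3/π, achieved by sin(π/3·x).
This is the k = 2 harmonic; the ratio L/(kπ) is strictly less than C_P = L/π, consistent with the sharp inequality ||u||_L² ≤ C_P ||u'||_L².


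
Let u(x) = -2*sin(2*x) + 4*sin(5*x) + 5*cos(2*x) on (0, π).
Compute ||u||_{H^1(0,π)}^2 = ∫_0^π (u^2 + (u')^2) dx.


||u||_{H^1(0,π)}^2 = 2000/21 + 561*π/2

u'(x) = -10*sin(2*x) - 4*cos(2*x) + 20*cos(5*x).
Expand u² and (u')² and integrate term by term on (0, π), using: for integers n ≥ 1, ∫_0^π sin²(nx) dx = ∫_0^π cos²(nx) dx = π/2; for n ≠ n', ∫_0^π sin(nx)sin(n'x) dx = ∫_0^π cos(nx)cos(n'x) dx = 0; and by product-to-sum, ∫_0^π sin(nx)cos(n'x) dx = ½∫_0^π [sin((n+n')x) + sin((n−n')x)] dx, which is 0 when n+n' is even and 2n/(n²−n'²) when n+n' is odd (it need not vanish on (0, π)).
  u² squared terms: (-2)²·∫sin(2x)² dx = 4·π/2 = 2*π;  (4)²·∫sin(5x)² dx = 16·π/2 = 8*π;  (5)²·∫cos(2x)² dx = 25·π/2 = 25*π/2.
  u² cross terms: 2·(-2)·(4)·∫sin(2x)·sin(5x) dx = -16·(0) = 0;  2·(-2)·(5)·∫sin(2x)·cos(2x) dx = -20·(0) = 0;  2·(4)·(5)·∫sin(5x)·cos(2x) dx = 40·(10/21) = 400/21.
  So ∫_0^π u² dx = 2*π + 8*π + 25*π/2 + 0 + 0 + 400/21 = 400/21 + 45*π/2.
  (u')² squared terms: (-10)²·∫sin(2x)² dx = 100·π/2 = 50*π;  (-4)²·∫cos(2x)² dx = 16·π/2 = 8*π;  (20)²·∫cos(5x)² dx = 400·π/2 = 200*π.
  (u')² cross terms: 2·(-10)·(-4)·∫sin(2x)·cos(2x) dx = 80·(0) = 0;  2·(-10)·(20)·∫sin(2x)·cos(5x) dx = -400·(-4/21) = 1600/21;  2·(-4)·(20)·∫cos(2x)·cos(5x) dx = -160·(0) = 0.
  So ∫_0^π (u')² dx = 50*π + 8*π + 200*π + 0 + 1600/21 + 0 = 1600/21 + 258*π.
||u||_{H^1}^2 = (400/21 + 45*π/2) + (1600/21 + 258*π) = 2000/21 + 561*π/2.


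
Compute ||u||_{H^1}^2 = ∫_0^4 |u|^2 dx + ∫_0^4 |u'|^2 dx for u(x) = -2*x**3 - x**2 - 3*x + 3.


||u||_{H^1}^2 = 847752/35

The H^1 norm (squared) on an interval (0, L) is
  ||u||_{H^1}^2 = ∫_0^L u(x)^2 dx + ∫_0^L u'(x)^2 dx.
Compute u'(x) = -6*x**2 - 2*x - 3.
Then u(x)^2 = 4*x**6 + 4*x**5 + 13*x**4 - 6*x**3 + 3*x**2 - 18*x + 9 and u'(x)^2 = 36*x**4 + 24*x**3 + 40*x**2 + 12*x + 9.
Integrate each monomial from 0 to 4 using ∫_0^4 c·x^n dx = c·4^(n+1)/(n+1):
  ∫_0^4 u(x)^2 dx = ∫_0^4 (4*x^6 + 4*x^5 + 13*x^4 - 6*x^3 + 3*x^2 - 18*x + 9) dx. Term by term:
    ∫_0^4 4*x^6 dx = 65536/7;  ∫_0^4 4*x^5 dx = 8192/3;  ∫_0^4 13*x^4 dx = 13312/5;
    ∫_0^4 -6*x^3 dx = -384;  ∫_0^4 3*x^2 dx = 64;  ∫_0^4 -18*x dx = -144;
    ∫_0^4 9 dx = 36.
  Sum: 65536/7 + 8192/3 + 13312/5 − 384 + 64 − 144 + 36 = 1504372/105.
  ∫_0^4 u'(x)^2 dx = ∫_0^4 (36*x^4 + 24*x^3 + 40*x^2 + 12*x + 9) dx. Term by term:
    ∫_0^4 36*x^4 dx = 36864/5;  ∫_0^4 24*x^3 dx = 1536;  ∫_0^4 40*x^2 dx = 2560/3;
    ∫_0^4 12*x dx = 96;  ∫_0^4 9 dx = 36.
  Sum: 36864/5 + 1536 + 2560/3 + 96 + 36 = 148412/15.
Adding: ||u||_{H^1}^2 = 1504372/105 + 148412/15 = 847752/35.


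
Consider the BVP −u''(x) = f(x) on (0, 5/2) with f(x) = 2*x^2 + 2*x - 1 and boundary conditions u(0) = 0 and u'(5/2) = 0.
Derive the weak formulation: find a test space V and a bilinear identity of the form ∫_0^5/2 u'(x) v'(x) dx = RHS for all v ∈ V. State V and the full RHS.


V = {v ∈ H^1(0, 5/2) : v(0) = 0} (test functions vanish at x = 0 where u is specified); weak form: ∫_0^5/2 u'v' dx = ∫_0^5/2 (2*x^2 + 2*x - 1) v dx for all v ∈ V.

Multiply both sides by a test function v and integrate from 0 to 5/2:
  ∫_0^5/2 −u''(x) v(x) dx = ∫_0^5/2 f(x) v(x) dx.
Integrate the LHS by parts once:
  ∫_0^5/2 −u'' v dx = −[u'(x) v(x)]_0^5/2 + ∫_0^5/2 u'(x) v'(x) dx.
Thus ∫_0^5/2 u'(x) v'(x) dx = ∫_0^5/2 f(x) v(x) dx + [u'(x) v(x)]_0^5/2.
Choose V so that boundary terms are either known or forced to vanish.
Mixed BC: u(0) = 0 (Dirichlet) and u'(5/2) = 0 (Neumann). Define V = {v ∈ H^1(0, 5/2) : v(0) = 0}. Then [u' v]_0^5/2 = u'(5/2)·v(5/2) − u'(0)·0 = 0.
Weak formulation: find u (satisfying any essential BC) such that ∫_0^5/2 u'(x) v'(x) dx = ∫_0^5/2 f v dx for all v ∈ V (Dirichlet at 0 absorbed into V; the Neumann datum at x = 5/2 is zero, so no boundary term remains).
Substituting f(x) = 2*x^2 + 2*x - 1, the right-hand side is ∫_0^5/2 (2*x^2 + 2*x - 1) v dx.


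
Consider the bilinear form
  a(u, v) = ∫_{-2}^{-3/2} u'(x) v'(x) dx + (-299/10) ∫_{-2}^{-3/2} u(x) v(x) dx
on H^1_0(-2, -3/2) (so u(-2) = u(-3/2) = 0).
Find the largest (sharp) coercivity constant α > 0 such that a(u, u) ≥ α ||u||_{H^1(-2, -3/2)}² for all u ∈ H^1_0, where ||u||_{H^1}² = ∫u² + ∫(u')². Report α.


α = (-299 + 40*π^2)/(10*(1 + 4*π^2))

Coercivity of a(·,·) on H^1_0(-2, -3/2) means a(u, u) ≥ α ||u||_{H^1}² for every u ∈ H^1_0.
The interval has length L = 1/2, and Poincaré/coercivity depend only on L. Here a(u, u) = ∫(u')² + (-299/10)·∫u².
Here c = -299/10 < 0 with |c| < (π/L)² = 4*π^2, so coercivity still holds. The condition a(u,u) ≥ α||u||_{H^1}² reads (1−α)∫(u')² ≥ (α−c)∫u². Any admissible α is ≤ 1 (rapidly oscillating u have ∫u²/∫(u')² → 0), and α = 1 would force 0 ≥ (1−c)∫u², impossible since c < 1; so 1−α > 0. By the sharp Poincaré inequality on H^1_0 of an interval of length L, ∫(u')² ≥ (π/L)²∫u² with equality for the first sine mode sin(π(x−x₀)/L) (x₀ the left endpoint), so the inequality holds for all u iff (1−α)(π/L)² ≥ α − c, i.e. α ≤ ((π/L)² + c)/((π/L)² + 1) = (1 + c(L/π)²)/(1 + (L/π)²). (Direct route, valid since c ≤ 0: Poincaré gives c∫u² ≥ c(L/π)²∫(u')², so a(u,u) ≥ (1 + c(L/π)²)∫(u')², while ||u||_{H^1}² ≤ (1 + (L/π)²)∫(u')²; dividing yields the same α.) With (π/L)² = 4*π^2 and c = -299/10, the largest admissible constant is α = ((π/L)² + c)/((π/L)² + 1).
Simplifying, α = (-299 + 40*π^2)/(10*(1 + 4*π^2)).
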